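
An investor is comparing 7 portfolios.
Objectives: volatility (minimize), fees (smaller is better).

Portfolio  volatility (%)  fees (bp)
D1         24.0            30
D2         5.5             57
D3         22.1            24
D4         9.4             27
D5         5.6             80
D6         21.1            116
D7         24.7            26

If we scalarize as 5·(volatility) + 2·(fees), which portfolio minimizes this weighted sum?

D1: 5·24.0 + 2·30 = 180.0
D2: 5·5.5 + 2·57 = 141.5
D3: 5·22.1 + 2·24 = 158.5
D4: 5·9.4 + 2·27 = 101.0
D5: 5·5.6 + 2·80 = 188.0
D6: 5·21.1 + 2·116 = 337.5
D7: 5·24.7 + 2·26 = 175.5
Lowest: D4 at 101.0.

D4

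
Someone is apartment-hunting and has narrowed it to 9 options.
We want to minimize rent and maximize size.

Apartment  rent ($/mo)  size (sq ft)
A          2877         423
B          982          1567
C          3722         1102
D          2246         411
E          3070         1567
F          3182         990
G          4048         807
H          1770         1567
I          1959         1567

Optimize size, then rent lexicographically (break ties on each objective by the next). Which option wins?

B

First maximize size: best is 1567, kept {B, E, H, I}.
Then minimize rent: best is 982, kept {B}.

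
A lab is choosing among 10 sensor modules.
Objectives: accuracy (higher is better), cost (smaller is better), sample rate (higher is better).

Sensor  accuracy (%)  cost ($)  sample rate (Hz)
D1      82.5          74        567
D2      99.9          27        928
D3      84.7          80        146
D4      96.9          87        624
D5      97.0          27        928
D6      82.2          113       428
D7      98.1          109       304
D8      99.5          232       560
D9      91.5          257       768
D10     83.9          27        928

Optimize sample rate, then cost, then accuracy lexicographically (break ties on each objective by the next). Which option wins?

First maximize sample rate: best is 928, kept {D2, D5, D10}.
Then minimize cost: best is 27, kept {D2, D5, D10}.
Then maximize accuracy: best is 99.9, kept {D2}.

D2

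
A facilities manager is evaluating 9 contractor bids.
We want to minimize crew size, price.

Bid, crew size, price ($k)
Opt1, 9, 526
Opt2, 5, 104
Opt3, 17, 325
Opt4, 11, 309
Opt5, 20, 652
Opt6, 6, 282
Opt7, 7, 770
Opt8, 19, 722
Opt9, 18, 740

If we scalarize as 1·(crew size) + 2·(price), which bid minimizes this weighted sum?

Opt2

Opt1: 1·9 + 2·526 = 1061
Opt2: 1·5 + 2·104 = 213
Opt3: 1·17 + 2·325 = 667
Opt4: 1·11 + 2·309 = 629
Opt5: 1·20 + 2·652 = 1324
Opt6: 1·6 + 2·282 = 570
Opt7: 1·7 + 2·770 = 1547
Opt8: 1·19 + 2·722 = 1463
Opt9: 1·18 + 2·740 = 1498
Lowest: Opt2 at 213.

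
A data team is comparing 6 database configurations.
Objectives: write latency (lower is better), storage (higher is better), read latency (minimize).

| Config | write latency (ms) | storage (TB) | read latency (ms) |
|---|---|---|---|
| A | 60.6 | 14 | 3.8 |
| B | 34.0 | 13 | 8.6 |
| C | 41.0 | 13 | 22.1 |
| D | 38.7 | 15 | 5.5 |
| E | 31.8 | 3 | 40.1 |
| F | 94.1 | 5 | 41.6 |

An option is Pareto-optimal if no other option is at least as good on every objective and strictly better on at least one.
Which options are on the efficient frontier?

A: not dominated (best read latency).
B: not dominated.
C: dominated by B (write latency 34.0≤41.0, storage 13≥13, read latency 8.6≤22.1).
D: not dominated (best storage).
E: not dominated (best write latency).
F: dominated by A (write latency 60.6≤94.1, storage 14≥5, read latency 3.8≤41.6).

A, B, D, E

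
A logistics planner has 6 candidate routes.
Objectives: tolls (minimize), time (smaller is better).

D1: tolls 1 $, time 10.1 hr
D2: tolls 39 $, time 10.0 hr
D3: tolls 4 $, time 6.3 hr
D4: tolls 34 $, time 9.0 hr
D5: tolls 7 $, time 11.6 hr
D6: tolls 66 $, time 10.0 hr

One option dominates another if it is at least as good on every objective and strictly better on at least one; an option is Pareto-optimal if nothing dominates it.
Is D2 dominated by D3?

Yes

D3 vs D2: tolls 4≤39, time 6.3≤10.0 — D3 is at least as good on every objective with at least one strict improvement.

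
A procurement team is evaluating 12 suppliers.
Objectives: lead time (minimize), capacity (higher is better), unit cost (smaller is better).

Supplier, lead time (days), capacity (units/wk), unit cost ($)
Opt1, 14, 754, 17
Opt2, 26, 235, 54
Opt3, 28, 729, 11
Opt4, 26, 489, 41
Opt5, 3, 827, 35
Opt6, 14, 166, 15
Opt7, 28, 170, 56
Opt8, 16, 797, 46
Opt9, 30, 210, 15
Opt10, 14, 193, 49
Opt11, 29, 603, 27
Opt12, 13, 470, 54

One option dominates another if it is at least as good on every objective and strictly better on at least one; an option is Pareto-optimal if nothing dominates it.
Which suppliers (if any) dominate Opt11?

Opt1, Opt3

Opt1: lead time 14≤29, capacity 754≥603, unit cost 17≤27 — dominates Opt11.
Opt3: lead time 28≤29, capacity 729≥603, unit cost 11≤27 — dominates Opt11.
Others (Opt2, Opt4, Opt5, Opt6, Opt7, Opt8, Opt9, Opt10, Opt12) are each worse than Opt11 on at least one objective.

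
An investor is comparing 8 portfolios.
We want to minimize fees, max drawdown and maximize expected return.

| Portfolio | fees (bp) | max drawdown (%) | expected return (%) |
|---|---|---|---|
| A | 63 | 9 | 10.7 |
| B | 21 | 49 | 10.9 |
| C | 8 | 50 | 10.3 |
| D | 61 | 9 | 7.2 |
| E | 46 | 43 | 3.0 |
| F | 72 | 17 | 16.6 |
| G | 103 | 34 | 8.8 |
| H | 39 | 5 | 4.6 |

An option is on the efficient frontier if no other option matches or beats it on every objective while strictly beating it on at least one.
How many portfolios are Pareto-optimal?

6

A: not dominated.
B: not dominated.
C: not dominated (best fees).
D: not dominated.
E: dominated by H (fees 39≤46, max drawdown 5≤43, expected return 4.6≥3.0).
F: not dominated (best expected return).
G: dominated by A (fees 63≤103, max drawdown 9≤34, expected return 10.7≥8.8).
H: not dominated (best max drawdown).
Pareto-optimal: A, B, C, D, F, H → 6.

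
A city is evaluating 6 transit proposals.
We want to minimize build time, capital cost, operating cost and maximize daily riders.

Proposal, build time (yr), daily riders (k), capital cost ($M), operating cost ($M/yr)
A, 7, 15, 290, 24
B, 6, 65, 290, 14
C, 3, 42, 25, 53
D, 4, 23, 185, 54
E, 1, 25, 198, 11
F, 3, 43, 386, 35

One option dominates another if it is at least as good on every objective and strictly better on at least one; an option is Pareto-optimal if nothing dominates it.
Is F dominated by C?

C vs F: C is worse on daily riders (42 vs 43), so it does not dominate F.

No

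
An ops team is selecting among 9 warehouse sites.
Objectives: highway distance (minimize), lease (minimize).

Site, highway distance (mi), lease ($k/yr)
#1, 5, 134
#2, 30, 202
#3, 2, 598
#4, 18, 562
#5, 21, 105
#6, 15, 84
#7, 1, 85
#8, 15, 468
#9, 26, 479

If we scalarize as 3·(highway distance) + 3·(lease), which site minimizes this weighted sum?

#1: 3·5 + 3·134 = 417
#2: 3·30 + 3·202 = 696
#3: 3·2 + 3·598 = 1800
#4: 3·18 + 3·562 = 1740
#5: 3·21 + 3·105 = 378
#6: 3·15 + 3·84 = 297
#7: 3·1 + 3·85 = 258
#8: 3·15 + 3·468 = 1449
#9: 3·26 + 3·479 = 1515
Lowest: #7 at 258.

#7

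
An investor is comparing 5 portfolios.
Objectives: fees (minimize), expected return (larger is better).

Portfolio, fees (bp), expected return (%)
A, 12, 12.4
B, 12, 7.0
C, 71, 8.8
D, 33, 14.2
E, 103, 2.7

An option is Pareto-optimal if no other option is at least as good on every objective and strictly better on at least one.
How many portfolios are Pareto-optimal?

2

A: not dominated.
B: dominated by A (fees 12≤12, expected return 12.4≥7.0).
C: dominated by A (fees 12≤71, expected return 12.4≥8.8).
D: not dominated (best expected return).
E: dominated by A (fees 12≤103, expected return 12.4≥2.7).
Pareto-optimal: A, D → 2.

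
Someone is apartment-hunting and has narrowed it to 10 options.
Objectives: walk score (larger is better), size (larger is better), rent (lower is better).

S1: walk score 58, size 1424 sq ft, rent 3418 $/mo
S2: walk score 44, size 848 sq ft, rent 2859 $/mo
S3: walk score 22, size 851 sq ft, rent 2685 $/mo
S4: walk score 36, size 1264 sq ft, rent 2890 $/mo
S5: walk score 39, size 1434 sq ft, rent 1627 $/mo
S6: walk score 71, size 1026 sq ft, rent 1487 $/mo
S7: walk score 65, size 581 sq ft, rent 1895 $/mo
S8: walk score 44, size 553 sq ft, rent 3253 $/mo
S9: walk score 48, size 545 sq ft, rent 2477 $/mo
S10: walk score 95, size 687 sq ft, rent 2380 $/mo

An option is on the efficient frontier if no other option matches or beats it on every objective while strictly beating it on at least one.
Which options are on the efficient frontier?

S1, S5, S6, S10

S1: not dominated.
S2: dominated by S6 (walk score 71≥44, size 1026≥848, rent 1487≤2859).
S3: dominated by S5 (walk score 39≥22, size 1434≥851, rent 1627≤2685).
S4: dominated by S5 (walk score 39≥36, size 1434≥1264, rent 1627≤2890).
S5: not dominated (best size).
S6: not dominated (best rent).
S7: dominated by S6 (walk score 71≥65, size 1026≥581, rent 1487≤1895).
S8: dominated by S2 (walk score 44≥44, size 848≥553, rent 2859≤3253).
S9: dominated by S6 (walk score 71≥48, size 1026≥545, rent 1487≤2477).
S10: not dominated (best walk score).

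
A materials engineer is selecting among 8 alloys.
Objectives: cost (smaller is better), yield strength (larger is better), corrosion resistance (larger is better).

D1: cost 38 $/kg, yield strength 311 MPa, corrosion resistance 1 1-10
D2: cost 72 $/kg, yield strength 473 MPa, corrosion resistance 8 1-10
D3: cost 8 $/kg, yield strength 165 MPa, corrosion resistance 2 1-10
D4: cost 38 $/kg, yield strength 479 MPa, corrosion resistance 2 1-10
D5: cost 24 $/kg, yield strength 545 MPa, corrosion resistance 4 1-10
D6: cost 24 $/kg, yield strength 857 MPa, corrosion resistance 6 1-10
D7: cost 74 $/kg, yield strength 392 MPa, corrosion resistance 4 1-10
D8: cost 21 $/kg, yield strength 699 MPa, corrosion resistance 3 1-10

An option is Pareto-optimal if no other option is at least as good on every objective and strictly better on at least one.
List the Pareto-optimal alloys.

D1: dominated by D4 (cost 38≤38, yield strength 479≥311, corrosion resistance 2≥1).
D2: not dominated (best corrosion resistance).
D3: not dominated (best cost).
D4: dominated by D5 (cost 24≤38, yield strength 545≥479, corrosion resistance 4≥2).
D5: dominated by D6 (cost 24≤24, yield strength 857≥545, corrosion resistance 6≥4).
D6: not dominated (best yield strength).
D7: dominated by D2 (cost 72≤74, yield strength 473≥392, corrosion resistance 8≥4).
D8: not dominated.

D2, D3, D6, D8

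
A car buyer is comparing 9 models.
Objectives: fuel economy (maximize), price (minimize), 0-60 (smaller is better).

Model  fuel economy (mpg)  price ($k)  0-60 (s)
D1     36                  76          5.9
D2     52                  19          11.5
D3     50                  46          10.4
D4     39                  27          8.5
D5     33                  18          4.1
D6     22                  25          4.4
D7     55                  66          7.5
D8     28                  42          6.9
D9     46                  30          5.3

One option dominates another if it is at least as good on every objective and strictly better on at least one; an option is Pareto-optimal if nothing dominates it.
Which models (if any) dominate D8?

D5, D9

D5: fuel economy 33≥28, price 18≤42, 0-60 4.1≤6.9 — dominates D8.
D9: fuel economy 46≥28, price 30≤42, 0-60 5.3≤6.9 — dominates D8.
Others (D1, D2, D3, D4, D6, D7) are each worse than D8 on at least one objective.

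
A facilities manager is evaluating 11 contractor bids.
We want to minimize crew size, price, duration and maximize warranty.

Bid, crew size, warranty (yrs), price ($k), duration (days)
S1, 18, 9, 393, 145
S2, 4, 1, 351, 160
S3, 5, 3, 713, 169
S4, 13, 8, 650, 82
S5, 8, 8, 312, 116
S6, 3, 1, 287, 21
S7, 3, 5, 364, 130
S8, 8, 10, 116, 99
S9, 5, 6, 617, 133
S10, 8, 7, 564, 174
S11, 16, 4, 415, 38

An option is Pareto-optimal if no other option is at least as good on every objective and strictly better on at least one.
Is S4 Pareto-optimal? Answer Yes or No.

Yes

S1: worse on crew size (18 vs 13).
S2: worse on warranty (1 vs 8).
S3: worse on warranty (3 vs 8).
S5: worse on duration (116 vs 82).
S6: worse on warranty (1 vs 8).
S7: worse on warranty (5 vs 8).
S8: worse on duration (99 vs 82).
S9: worse on warranty (6 vs 8).
S10: worse on warranty (7 vs 8).
S11: worse on crew size (16 vs 13).
No option is at least as good as S4 on every objective and strictly better on one.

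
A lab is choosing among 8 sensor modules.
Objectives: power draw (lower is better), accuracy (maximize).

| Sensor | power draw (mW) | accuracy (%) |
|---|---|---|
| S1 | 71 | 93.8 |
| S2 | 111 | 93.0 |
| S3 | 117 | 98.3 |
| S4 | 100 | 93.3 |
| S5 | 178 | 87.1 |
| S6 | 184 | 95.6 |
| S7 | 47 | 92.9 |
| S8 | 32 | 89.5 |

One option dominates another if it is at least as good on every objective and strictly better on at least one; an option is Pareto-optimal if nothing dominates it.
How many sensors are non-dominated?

4

S1: not dominated.
S2: dominated by S1 (power draw 71≤111, accuracy 93.8≥93.0).
S3: not dominated (best accuracy).
S4: dominated by S1 (power draw 71≤100, accuracy 93.8≥93.3).
S5: dominated by S1 (power draw 71≤178, accuracy 93.8≥87.1).
S6: dominated by S3 (power draw 117≤184, accuracy 98.3≥95.6).
S7: not dominated.
S8: not dominated (best power draw).
Pareto-optimal: S1, S3, S7, S8 → 4.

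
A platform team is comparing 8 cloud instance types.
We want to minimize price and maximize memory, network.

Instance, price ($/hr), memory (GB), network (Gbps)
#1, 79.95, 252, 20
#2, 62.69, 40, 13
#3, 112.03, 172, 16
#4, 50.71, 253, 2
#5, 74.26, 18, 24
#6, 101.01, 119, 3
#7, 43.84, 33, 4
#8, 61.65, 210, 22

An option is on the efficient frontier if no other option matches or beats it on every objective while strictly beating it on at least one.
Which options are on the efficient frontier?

#1, #4, #5, #7, #8

#1: not dominated.
#2: dominated by #8 (price 61.65≤62.69, memory 210≥40, network 22≥13).
#3: dominated by #1 (price 79.95≤112.03, memory 252≥172, network 20≥16).
#4: not dominated (best memory).
#5: not dominated (best network).
#6: dominated by #1 (price 79.95≤101.01, memory 252≥119, network 20≥3).
#7: not dominated (best price).
#8: not dominated.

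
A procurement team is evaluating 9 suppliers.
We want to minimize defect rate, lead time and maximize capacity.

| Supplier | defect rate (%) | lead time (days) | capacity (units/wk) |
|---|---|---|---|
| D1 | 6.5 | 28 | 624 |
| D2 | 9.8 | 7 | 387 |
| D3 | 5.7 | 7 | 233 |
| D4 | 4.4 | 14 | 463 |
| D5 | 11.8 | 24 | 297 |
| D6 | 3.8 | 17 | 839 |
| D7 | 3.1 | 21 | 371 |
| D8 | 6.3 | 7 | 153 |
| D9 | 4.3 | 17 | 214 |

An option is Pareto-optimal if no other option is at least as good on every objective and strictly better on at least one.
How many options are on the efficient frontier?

5

D1: dominated by D6 (defect rate 3.8≤6.5, lead time 17≤28, capacity 839≥624).
D2: not dominated.
D3: not dominated.
D4: not dominated.
D5: dominated by D2 (defect rate 9.8≤11.8, lead time 7≤24, capacity 387≥297).
D6: not dominated (best capacity).
D7: not dominated (best defect rate).
D8: dominated by D3 (defect rate 5.7≤6.3, lead time 7≤7, capacity 233≥153).
D9: dominated by D6 (defect rate 3.8≤4.3, lead time 17≤17, capacity 839≥214).
Pareto-optimal: D2, D3, D4, D6, D7 → 5.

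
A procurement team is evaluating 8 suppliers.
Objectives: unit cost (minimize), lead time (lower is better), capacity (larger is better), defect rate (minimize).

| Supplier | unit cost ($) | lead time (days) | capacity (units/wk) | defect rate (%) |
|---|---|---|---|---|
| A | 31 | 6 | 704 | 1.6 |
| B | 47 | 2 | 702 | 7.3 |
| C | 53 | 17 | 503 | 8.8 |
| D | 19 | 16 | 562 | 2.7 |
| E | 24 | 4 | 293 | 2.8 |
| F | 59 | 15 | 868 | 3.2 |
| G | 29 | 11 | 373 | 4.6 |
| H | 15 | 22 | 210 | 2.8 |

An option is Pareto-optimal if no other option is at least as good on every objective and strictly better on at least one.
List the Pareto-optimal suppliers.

A: not dominated (best defect rate).
B: not dominated (best lead time).
C: dominated by A (unit cost 31≤53, lead time 6≤17, capacity 704≥503, defect rate 1.6≤8.8).
D: not dominated.
E: not dominated.
F: not dominated (best capacity).
G: not dominated.
H: not dominated (best unit cost).

A, B, D, E, F, G, H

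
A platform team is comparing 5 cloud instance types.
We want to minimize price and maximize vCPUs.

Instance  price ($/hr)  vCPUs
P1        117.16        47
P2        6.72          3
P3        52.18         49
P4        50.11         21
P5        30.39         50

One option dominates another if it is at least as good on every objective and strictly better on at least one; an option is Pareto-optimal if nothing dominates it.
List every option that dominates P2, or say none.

none

P1: worse on price (117.16 vs 6.72).
P3: worse on price (52.18 vs 6.72).
P4: worse on price (50.11 vs 6.72).
P5: worse on price (30.39 vs 6.72).
No option dominates P2.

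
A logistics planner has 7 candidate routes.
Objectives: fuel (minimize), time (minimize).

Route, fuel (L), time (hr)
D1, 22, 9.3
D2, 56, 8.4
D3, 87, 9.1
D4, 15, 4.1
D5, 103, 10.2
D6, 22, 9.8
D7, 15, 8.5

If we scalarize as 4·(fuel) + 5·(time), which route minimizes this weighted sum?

D1: 4·22 + 5·9.3 = 134.5
D2: 4·56 + 5·8.4 = 266.0
D3: 4·87 + 5·9.1 = 393.5
D4: 4·15 + 5·4.1 = 80.5
D5: 4·103 + 5·10.2 = 463.0
D6: 4·22 + 5·9.8 = 137.0
D7: 4·15 + 5·8.5 = 102.5
Lowest: D4 at 80.5.

D4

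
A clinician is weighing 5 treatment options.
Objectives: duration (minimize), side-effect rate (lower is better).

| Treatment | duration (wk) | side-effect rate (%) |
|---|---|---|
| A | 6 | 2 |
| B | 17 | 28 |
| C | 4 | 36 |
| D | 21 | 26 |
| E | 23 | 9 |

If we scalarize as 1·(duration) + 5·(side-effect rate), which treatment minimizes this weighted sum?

A

A: 1·6 + 5·2 = 16
B: 1·17 + 5·28 = 157
C: 1·4 + 5·36 = 184
D: 1·21 + 5·26 = 151
E: 1·23 + 5·9 = 68
Lowest: A at 16.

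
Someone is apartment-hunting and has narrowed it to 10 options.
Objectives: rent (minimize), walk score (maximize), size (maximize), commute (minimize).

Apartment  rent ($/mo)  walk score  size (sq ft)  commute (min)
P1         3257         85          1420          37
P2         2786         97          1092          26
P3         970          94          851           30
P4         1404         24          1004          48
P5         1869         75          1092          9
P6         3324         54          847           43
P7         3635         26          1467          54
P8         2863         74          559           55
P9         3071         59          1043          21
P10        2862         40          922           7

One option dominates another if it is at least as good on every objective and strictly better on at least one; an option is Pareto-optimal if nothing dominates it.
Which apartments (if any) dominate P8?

P2, P3, P5

P2: rent 2786≤2863, walk score 97≥74, size 1092≥559, commute 26≤55 — dominates P8.
P3: rent 970≤2863, walk score 94≥74, size 851≥559, commute 30≤55 — dominates P8.
P5: rent 1869≤2863, walk score 75≥74, size 1092≥559, commute 9≤55 — dominates P8.
Others (P1, P4, P6, P7, P9, P10) are each worse than P8 on at least one objective.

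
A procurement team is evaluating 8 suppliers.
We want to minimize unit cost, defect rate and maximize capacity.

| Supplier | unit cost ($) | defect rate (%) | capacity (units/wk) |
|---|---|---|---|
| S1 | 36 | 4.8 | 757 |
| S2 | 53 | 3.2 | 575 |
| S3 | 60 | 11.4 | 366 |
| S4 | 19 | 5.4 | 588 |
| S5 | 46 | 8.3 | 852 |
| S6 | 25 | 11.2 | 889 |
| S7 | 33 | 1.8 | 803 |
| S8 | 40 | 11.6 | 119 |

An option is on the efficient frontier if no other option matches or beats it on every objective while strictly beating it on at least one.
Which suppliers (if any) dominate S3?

S1, S2, S4, S5, S6, S7

S1: unit cost 36≤60, defect rate 4.8≤11.4, capacity 757≥366 — dominates S3.
S2: unit cost 53≤60, defect rate 3.2≤11.4, capacity 575≥366 — dominates S3.
S4: unit cost 19≤60, defect rate 5.4≤11.4, capacity 588≥366 — dominates S3.
S5: unit cost 46≤60, defect rate 8.3≤11.4, capacity 852≥366 — dominates S3.
S6: unit cost 25≤60, defect rate 11.2≤11.4, capacity 889≥366 — dominates S3.
S7: unit cost 33≤60, defect rate 1.8≤11.4, capacity 803≥366 — dominates S3.
Others (S8) are each worse than S3 on at least one objective.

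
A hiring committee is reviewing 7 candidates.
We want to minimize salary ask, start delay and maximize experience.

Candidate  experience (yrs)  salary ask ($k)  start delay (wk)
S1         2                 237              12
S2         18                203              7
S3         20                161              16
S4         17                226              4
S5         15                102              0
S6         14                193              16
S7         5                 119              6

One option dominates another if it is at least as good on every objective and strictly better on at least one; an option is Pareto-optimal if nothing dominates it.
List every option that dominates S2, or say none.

none

S1: worse on experience (2 vs 18).
S3: worse on start delay (16 vs 7).
S4: worse on experience (17 vs 18).
S5: worse on experience (15 vs 18).
S6: worse on experience (14 vs 18).
S7: worse on experience (5 vs 18).
No option dominates S2.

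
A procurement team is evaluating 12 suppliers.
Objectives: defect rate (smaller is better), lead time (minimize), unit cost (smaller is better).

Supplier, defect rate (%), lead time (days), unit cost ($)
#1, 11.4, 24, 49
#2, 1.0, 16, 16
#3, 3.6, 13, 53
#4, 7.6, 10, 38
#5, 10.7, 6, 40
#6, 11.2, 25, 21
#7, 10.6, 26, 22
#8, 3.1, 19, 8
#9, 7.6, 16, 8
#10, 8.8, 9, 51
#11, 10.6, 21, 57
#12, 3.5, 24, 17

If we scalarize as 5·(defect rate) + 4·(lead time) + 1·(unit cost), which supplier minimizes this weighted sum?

#1: 5·11.4 + 4·24 + 1·49 = 202.0
#2: 5·1.0 + 4·16 + 1·16 = 85.0
#3: 5·3.6 + 4·13 + 1·53 = 123.0
#4: 5·7.6 + 4·10 + 1·38 = 116.0
#5: 5·10.7 + 4·6 + 1·40 = 117.5
#6: 5·11.2 + 4·25 + 1·21 = 177.0
#7: 5·10.6 + 4·26 + 1·22 = 179.0
#8: 5·3.1 + 4·19 + 1·8 = 99.5
#9: 5·7.6 + 4·16 + 1·8 = 110.0
#10: 5·8.8 + 4·9 + 1·51 = 131.0
#11: 5·10.6 + 4·21 + 1·57 = 194.0
#12: 5·3.5 + 4·24 + 1·17 = 130.5
Lowest: #2 at 85.0.

#2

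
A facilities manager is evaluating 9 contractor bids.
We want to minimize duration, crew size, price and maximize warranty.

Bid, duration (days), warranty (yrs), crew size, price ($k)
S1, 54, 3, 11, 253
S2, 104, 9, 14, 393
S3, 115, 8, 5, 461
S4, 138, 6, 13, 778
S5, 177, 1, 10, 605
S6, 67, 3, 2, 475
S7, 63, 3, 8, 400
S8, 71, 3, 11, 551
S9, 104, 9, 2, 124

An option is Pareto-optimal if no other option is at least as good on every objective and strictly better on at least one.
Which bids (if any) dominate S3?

S9

S9: duration 104≤115, warranty 9≥8, crew size 2≤5, price 124≤461 — dominates S3.
Others (S1, S2, S4, S5, S6, S7, S8) are each worse than S3 on at least one objective.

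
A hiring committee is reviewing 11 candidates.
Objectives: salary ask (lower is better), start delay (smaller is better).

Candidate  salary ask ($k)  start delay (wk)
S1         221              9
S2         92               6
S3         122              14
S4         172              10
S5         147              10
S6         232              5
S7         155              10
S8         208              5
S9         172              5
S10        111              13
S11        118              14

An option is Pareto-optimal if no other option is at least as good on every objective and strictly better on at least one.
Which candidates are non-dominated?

S1: dominated by S2 (salary ask 92≤221, start delay 6≤9).
S2: not dominated (best salary ask).
S3: dominated by S2 (salary ask 92≤122, start delay 6≤14).
S4: dominated by S2 (salary ask 92≤172, start delay 6≤10).
S5: dominated by S2 (salary ask 92≤147, start delay 6≤10).
S6: dominated by S8 (salary ask 208≤232, start delay 5≤5).
S7: dominated by S2 (salary ask 92≤155, start delay 6≤10).
S8: dominated by S9 (salary ask 172≤208, start delay 5≤5).
S9: not dominated.
S10: dominated by S2 (salary ask 92≤111, start delay 6≤13).
S11: dominated by S2 (salary ask 92≤118, start delay 6≤14).

S2, S9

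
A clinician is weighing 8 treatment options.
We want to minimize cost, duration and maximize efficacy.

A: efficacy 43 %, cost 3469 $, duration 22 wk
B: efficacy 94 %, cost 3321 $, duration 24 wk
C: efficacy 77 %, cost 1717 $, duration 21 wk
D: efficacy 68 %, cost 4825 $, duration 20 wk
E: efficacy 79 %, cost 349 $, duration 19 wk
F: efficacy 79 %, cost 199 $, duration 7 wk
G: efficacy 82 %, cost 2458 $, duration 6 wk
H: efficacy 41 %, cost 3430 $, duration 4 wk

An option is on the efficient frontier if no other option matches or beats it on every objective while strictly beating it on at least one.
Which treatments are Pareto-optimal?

A: dominated by C (efficacy 77≥43, cost 1717≤3469, duration 21≤22).
B: not dominated (best efficacy).
C: dominated by E (efficacy 79≥77, cost 349≤1717, duration 19≤21).
D: dominated by E (efficacy 79≥68, cost 349≤4825, duration 19≤20).
E: dominated by F (efficacy 79≥79, cost 199≤349, duration 7≤19).
F: not dominated (best cost).
G: not dominated.
H: not dominated (best duration).

B, F, G, H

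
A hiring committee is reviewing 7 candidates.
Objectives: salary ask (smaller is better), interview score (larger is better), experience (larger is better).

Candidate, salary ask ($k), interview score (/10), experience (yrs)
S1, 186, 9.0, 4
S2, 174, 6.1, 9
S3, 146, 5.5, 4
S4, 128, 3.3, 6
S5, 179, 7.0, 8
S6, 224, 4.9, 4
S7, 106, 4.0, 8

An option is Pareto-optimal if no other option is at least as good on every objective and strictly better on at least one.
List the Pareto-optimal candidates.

S1: not dominated (best interview score).
S2: not dominated (best experience).
S3: not dominated.
S4: dominated by S7 (salary ask 106≤128, interview score 4.0≥3.3, experience 8≥6).
S5: not dominated.
S6: dominated by S1 (salary ask 186≤224, interview score 9.0≥4.9, experience 4≥4).
S7: not dominated (best salary ask).

S1, S2, S3, S5, S7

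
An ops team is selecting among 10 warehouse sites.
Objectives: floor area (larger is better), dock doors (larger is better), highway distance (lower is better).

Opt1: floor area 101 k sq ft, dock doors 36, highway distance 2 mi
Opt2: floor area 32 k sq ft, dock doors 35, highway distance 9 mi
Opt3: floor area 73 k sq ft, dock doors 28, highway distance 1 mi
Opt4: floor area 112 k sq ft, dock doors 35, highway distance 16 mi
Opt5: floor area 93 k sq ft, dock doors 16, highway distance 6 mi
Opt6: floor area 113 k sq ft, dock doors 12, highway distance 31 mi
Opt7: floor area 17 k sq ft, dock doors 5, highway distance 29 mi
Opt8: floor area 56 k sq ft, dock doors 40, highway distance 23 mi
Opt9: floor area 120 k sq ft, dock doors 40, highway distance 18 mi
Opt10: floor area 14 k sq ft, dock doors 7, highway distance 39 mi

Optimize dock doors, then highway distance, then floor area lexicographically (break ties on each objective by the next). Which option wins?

Opt9

First maximize dock doors: best is 40, kept {Opt8, Opt9}.
Then minimize highway distance: best is 18, kept {Opt9}.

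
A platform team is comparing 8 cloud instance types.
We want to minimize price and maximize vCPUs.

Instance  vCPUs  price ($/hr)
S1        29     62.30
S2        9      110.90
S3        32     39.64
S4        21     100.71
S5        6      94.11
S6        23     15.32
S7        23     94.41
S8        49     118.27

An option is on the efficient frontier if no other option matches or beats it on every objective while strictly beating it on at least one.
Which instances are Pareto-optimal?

S1: dominated by S3 (vCPUs 32≥29, price 39.64≤62.30).
S2: dominated by S1 (vCPUs 29≥9, price 62.30≤110.90).
S3: not dominated.
S4: dominated by S1 (vCPUs 29≥21, price 62.30≤100.71).
S5: dominated by S1 (vCPUs 29≥6, price 62.30≤94.11).
S6: not dominated (best price).
S7: dominated by S1 (vCPUs 29≥23, price 62.30≤94.41).
S8: not dominated (best vCPUs).

S3, S6, S8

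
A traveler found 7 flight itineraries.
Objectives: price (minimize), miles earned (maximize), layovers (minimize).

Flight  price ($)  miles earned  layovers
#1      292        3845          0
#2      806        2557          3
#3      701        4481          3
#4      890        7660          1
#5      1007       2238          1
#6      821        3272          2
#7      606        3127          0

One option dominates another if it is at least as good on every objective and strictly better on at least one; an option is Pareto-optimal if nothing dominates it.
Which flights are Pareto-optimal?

#1, #3, #4

#1: not dominated (best price).
#2: dominated by #1 (price 292≤806, miles earned 3845≥2557, layovers 0≤3).
#3: not dominated.
#4: not dominated (best miles earned).
#5: dominated by #1 (price 292≤1007, miles earned 3845≥2238, layovers 0≤1).
#6: dominated by #1 (price 292≤821, miles earned 3845≥3272, layovers 0≤2).
#7: dominated by #1 (price 292≤606, miles earned 3845≥3127, layovers 0≤0).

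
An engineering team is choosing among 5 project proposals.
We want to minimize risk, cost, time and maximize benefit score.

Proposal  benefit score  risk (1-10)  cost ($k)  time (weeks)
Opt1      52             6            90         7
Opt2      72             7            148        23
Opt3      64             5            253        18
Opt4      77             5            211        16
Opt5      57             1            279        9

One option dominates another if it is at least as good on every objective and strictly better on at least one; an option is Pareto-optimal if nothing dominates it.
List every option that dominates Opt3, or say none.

Opt4

Opt4: benefit score 77≥64, risk 5≤5, cost 211≤253, time 16≤18 — dominates Opt3.
Others (Opt1, Opt2, Opt5) are each worse than Opt3 on at least one objective.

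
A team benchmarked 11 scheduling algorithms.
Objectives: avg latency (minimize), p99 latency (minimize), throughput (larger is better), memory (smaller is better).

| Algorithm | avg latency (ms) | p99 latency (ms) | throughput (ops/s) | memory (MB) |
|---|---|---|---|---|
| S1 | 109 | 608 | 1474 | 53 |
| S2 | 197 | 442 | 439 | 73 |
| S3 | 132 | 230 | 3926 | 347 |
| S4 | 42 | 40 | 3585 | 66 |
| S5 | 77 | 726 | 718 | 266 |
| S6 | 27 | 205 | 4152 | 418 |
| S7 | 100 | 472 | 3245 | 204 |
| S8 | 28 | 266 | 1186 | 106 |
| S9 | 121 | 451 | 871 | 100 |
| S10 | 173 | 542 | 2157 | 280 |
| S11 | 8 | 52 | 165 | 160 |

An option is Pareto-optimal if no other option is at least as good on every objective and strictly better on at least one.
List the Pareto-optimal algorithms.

S1, S3, S4, S6, S8, S11

S1: not dominated (best memory).
S2: dominated by S4 (avg latency 42≤197, p99 latency 40≤442, throughput 3585≥439, memory 66≤73).
S3: not dominated.
S4: not dominated (best p99 latency).
S5: dominated by S4 (avg latency 42≤77, p99 latency 40≤726, throughput 3585≥718, memory 66≤266).
S6: not dominated (best throughput).
S7: dominated by S4 (avg latency 42≤100, p99 latency 40≤472, throughput 3585≥3245, memory 66≤204).
S8: not dominated.
S9: dominated by S4 (avg latency 42≤121, p99 latency 40≤451, throughput 3585≥871, memory 66≤100).
S10: dominated by S4 (avg latency 42≤173, p99 latency 40≤542, throughput 3585≥2157, memory 66≤280).
S11: not dominated (best avg latency).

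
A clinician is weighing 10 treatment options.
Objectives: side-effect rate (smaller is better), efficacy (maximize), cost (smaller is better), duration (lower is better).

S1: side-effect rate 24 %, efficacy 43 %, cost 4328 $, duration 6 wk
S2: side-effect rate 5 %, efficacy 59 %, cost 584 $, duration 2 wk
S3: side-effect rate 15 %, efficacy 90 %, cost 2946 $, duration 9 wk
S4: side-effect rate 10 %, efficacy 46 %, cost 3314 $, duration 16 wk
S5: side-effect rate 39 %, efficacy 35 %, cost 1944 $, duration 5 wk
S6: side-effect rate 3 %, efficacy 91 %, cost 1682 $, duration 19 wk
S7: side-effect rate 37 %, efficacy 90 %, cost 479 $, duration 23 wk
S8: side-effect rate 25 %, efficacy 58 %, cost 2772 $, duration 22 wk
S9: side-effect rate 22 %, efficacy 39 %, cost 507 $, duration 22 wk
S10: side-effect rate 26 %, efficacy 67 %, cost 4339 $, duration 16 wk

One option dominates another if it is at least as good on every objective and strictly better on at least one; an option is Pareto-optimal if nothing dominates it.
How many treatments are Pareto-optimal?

S1: dominated by S2 (side-effect rate 5≤24, efficacy 59≥43, cost 584≤4328, duration 2≤6).
S2: not dominated (best duration).
S3: not dominated.
S4: dominated by S2 (side-effect rate 5≤10, efficacy 59≥46, cost 584≤3314, duration 2≤16).
S5: dominated by S2 (side-effect rate 5≤39, efficacy 59≥35, cost 584≤1944, duration 2≤5).
S6: not dominated (best side-effect rate).
S7: not dominated (best cost).
S8: dominated by S2 (side-effect rate 5≤25, efficacy 59≥58, cost 584≤2772, duration 2≤22).
S9: not dominated.
S10: dominated by S3 (side-effect rate 15≤26, efficacy 90≥67, cost 2946≤4339, duration 9≤16).
Pareto-optimal: S2, S3, S6, S7, S9 → 5.

5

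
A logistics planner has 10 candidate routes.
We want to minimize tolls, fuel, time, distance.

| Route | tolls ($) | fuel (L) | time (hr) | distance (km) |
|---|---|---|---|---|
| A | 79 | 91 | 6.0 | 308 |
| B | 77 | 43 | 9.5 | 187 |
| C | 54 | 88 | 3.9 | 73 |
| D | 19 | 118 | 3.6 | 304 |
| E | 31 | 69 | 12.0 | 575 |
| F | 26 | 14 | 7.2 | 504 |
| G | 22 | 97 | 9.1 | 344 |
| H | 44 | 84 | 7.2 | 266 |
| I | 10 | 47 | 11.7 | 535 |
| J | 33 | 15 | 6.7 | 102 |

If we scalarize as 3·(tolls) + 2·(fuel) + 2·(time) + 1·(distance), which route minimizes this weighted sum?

J

A: 3·79 + 2·91 + 2·6.0 + 1·308 = 739.0
B: 3·77 + 2·43 + 2·9.5 + 1·187 = 523.0
C: 3·54 + 2·88 + 2·3.9 + 1·73 = 418.8
D: 3·19 + 2·118 + 2·3.6 + 1·304 = 604.2
E: 3·31 + 2·69 + 2·12.0 + 1·575 = 830.0
F: 3·26 + 2·14 + 2·7.2 + 1·504 = 624.4
G: 3·22 + 2·97 + 2·9.1 + 1·344 = 622.2
H: 3·44 + 2·84 + 2·7.2 + 1·266 = 580.4
I: 3·10 + 2·47 + 2·11.7 + 1·535 = 682.4
J: 3·33 + 2·15 + 2·6.7 + 1·102 = 244.4
Lowest: J at 244.4.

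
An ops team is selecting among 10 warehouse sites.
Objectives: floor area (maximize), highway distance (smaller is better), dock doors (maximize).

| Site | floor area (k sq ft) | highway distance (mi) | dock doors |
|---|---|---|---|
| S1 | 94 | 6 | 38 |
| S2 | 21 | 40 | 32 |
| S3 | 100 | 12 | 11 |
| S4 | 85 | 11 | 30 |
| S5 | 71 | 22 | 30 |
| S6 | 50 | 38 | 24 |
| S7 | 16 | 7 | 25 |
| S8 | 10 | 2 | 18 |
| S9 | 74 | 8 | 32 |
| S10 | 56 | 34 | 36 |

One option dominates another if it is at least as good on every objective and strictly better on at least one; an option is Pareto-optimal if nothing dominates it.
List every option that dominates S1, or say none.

S2: worse on floor area (21 vs 94).
S3: worse on highway distance (12 vs 6).
S4: worse on floor area (85 vs 94).
S5: worse on floor area (71 vs 94).
S6: worse on floor area (50 vs 94).
S7: worse on floor area (16 vs 94).
S8: worse on floor area (10 vs 94).
S9: worse on floor area (74 vs 94).
S10: worse on floor area (56 vs 94).
No option dominates S1.

none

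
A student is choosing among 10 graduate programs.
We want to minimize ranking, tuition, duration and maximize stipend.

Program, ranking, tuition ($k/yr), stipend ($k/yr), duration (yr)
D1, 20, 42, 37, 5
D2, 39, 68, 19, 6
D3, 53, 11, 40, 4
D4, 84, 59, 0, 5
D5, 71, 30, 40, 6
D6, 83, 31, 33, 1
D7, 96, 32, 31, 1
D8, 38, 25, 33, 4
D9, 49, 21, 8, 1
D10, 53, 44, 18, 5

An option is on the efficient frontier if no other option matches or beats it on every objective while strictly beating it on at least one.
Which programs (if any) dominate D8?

none

D1: worse on tuition (42 vs 25).
D2: worse on ranking (39 vs 38).
D3: worse on ranking (53 vs 38).
D4: worse on ranking (84 vs 38).
D5: worse on ranking (71 vs 38).
D6: worse on ranking (83 vs 38).
D7: worse on ranking (96 vs 38).
D9: worse on ranking (49 vs 38).
D10: worse on ranking (53 vs 38).
No option dominates D8.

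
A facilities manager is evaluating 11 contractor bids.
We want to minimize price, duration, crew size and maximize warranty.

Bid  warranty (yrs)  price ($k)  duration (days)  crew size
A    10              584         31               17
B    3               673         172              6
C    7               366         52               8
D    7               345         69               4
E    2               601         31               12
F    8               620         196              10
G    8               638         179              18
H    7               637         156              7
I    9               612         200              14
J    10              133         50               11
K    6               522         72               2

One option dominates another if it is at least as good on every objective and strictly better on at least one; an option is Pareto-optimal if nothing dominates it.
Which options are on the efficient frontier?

A: not dominated.
B: dominated by D (warranty 7≥3, price 345≤673, duration 69≤172, crew size 4≤6).
C: not dominated.
D: not dominated.
E: not dominated.
F: not dominated.
G: dominated by A (warranty 10≥8, price 584≤638, duration 31≤179, crew size 17≤18).
H: dominated by D (warranty 7≥7, price 345≤637, duration 69≤156, crew size 4≤7).
I: dominated by J (warranty 10≥9, price 133≤612, duration 50≤200, crew size 11≤14).
J: not dominated (best price).
K: not dominated (best crew size).

A, C, D, E, F, J, K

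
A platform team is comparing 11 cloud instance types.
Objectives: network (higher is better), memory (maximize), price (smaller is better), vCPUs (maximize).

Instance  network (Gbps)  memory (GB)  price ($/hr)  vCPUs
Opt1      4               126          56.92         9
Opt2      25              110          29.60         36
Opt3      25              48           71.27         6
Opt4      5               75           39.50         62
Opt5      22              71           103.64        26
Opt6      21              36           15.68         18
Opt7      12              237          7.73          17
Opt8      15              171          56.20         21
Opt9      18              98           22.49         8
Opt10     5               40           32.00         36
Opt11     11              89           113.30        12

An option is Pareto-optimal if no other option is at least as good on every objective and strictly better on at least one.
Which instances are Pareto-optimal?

Opt2, Opt4, Opt6, Opt7, Opt8, Opt9

Opt1: dominated by Opt7 (network 12≥4, memory 237≥126, price 7.73≤56.92, vCPUs 17≥9).
Opt2: not dominated.
Opt3: dominated by Opt2 (network 25≥25, memory 110≥48, price 29.60≤71.27, vCPUs 36≥6).
Opt4: not dominated (best vCPUs).
Opt5: dominated by Opt2 (network 25≥22, memory 110≥71, price 29.60≤103.64, vCPUs 36≥26).
Opt6: not dominated.
Opt7: not dominated (best memory).
Opt8: not dominated.
Opt9: not dominated.
Opt10: dominated by Opt2 (network 25≥5, memory 110≥40, price 29.60≤32.00, vCPUs 36≥36).
Opt11: dominated by Opt2 (network 25≥11, memory 110≥89, price 29.60≤113.30, vCPUs 36≥12).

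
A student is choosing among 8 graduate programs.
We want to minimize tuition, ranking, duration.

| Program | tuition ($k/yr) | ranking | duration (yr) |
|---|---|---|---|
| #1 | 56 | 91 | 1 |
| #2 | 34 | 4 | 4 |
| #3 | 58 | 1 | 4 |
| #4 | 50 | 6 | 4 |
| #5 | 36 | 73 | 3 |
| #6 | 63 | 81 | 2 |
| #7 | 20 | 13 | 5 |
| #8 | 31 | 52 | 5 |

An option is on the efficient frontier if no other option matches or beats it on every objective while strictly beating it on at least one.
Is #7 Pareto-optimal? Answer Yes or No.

Yes

#1: worse on tuition (56 vs 20).
#2: worse on tuition (34 vs 20).
#3: worse on tuition (58 vs 20).
#4: worse on tuition (50 vs 20).
#5: worse on tuition (36 vs 20).
#6: worse on tuition (63 vs 20).
#8: worse on tuition (31 vs 20).
No option is at least as good as #7 on every objective and strictly better on one.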